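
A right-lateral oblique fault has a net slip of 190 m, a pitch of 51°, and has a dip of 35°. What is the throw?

84.7 m

dip-slip = net slip × sin(rake) = 190 m × sin(51°) = 147.7 m
throw = dip-slip × sin(dip) = 147.7 × sin(35°) = 84.7 m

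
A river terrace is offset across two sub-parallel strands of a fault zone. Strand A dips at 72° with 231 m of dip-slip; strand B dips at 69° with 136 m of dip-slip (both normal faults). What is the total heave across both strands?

heave_A = 231 × cos(72°) = 71.38 m
heave_B = 136 × cos(69°) = 48.74 m
total = 71.38 + 48.74 = 120 m

120 m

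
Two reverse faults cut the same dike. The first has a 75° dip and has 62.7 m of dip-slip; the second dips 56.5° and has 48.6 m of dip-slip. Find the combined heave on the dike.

heave_A = 62.7 × cos(75°) = 16.23 m
heave_B = 48.6 × cos(56.5°) = 26.82 m
total = 16.23 + 26.82 = 43.1 m

43.1 m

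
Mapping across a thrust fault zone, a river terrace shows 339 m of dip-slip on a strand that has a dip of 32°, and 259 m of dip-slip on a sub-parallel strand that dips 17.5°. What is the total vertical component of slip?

throw_A = 339 × sin(32°) = 179.6 m
throw_B = 259 × sin(17.5°) = 77.88 m
total = 179.6 + 77.88 = 258 m

258 m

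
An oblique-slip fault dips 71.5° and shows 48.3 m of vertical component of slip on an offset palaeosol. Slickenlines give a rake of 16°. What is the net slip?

185 m

dip-slip = throw / sin(dip) = 48.3 / sin(71.5°) = 50.93 m
net slip = dip-slip / sin(rake) = 50.93 / sin(16°) = 185 m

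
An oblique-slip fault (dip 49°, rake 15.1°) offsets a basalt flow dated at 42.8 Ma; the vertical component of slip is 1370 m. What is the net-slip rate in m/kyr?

0.163 m/kyr

dip-slip = throw / sin(dip) = 1370 / sin(49°) = 1815 m
net slip = dip-slip / sin(rake) = 1815 / sin(15.1°) = 6968 m
rate = 6968 m / 42.8 Ma = 0.000163 m/yr = 0.163 m/kyr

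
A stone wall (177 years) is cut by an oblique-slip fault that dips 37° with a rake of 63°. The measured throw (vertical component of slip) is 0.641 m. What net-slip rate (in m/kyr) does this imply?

6.75 m/kyr

dip-slip = throw / sin(dip) = 0.641 / sin(37°) = 1.065 m
net slip = dip-slip / sin(rake) = 1.065 / sin(63°) = 1.195 m
rate = 1.195 m / 177 years = 0.00675 m/yr = 6.75 m/kyr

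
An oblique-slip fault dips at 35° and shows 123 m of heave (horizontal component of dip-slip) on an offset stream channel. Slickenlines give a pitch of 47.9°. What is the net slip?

202 m

dip-slip = heave / cos(dip) = 123 / cos(35°) = 150.2 m
net slip = dip-slip / sin(rake) = 150.2 / sin(47.9°) = 202 m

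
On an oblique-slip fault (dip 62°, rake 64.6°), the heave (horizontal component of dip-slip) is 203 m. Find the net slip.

479 m

dip-slip = heave / cos(dip) = 203 / cos(62°) = 432.4 m
net slip = dip-slip / sin(rake) = 432.4 / sin(64.6°) = 479 m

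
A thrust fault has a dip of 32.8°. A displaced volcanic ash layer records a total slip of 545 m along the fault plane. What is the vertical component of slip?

throw = dip-slip × sin(dip) = 545 m × sin(32.8°) = 295 m

295 m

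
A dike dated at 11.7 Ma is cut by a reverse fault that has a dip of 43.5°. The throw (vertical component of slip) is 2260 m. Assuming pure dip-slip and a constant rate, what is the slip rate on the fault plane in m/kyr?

0.281 m/kyr

dip-slip = throw / sin(dip) = 2260 m / sin(43.5°) = 3283 m
rate = 3283 m / 11.7 Ma = 0.000281 m/yr = 0.281 m/kyr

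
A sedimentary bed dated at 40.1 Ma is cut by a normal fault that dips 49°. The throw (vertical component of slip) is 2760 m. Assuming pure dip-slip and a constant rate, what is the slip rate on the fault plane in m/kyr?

dip-slip = throw / sin(dip) = 2760 m / sin(49°) = 3657 m
rate = 3657 m / 40.1 Ma = 0.0000912 m/yr = 0.0912 m/kyr

0.0912 m/kyr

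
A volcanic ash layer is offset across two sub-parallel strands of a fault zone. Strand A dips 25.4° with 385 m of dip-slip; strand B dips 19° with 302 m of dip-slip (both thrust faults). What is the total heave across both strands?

heave_A = 385 × cos(25.4°) = 347.8 m
heave_B = 302 × cos(19°) = 285.5 m
total = 347.8 + 285.5 = 633 m

633 m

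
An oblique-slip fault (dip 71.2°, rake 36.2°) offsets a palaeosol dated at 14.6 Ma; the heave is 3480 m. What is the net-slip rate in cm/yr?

dip-slip = heave / cos(dip) = 3480 / cos(71.2°) = 10800 m
net slip = dip-slip / sin(rake) = 10800 / sin(36.2°) = 18280 m
rate = 18280 m / 14.6 Ma = 0.00125 m/yr = 0.125 cm/yr

0.125 cm/yr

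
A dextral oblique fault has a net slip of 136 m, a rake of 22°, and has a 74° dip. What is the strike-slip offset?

126 m

strike-slip = net slip × cos(rake) = 136 m × cos(22°) = 126 m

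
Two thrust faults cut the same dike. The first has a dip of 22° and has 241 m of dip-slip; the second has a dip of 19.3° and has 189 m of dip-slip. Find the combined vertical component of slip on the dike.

throw_A = 241 × sin(22°) = 90.28 m
throw_B = 189 × sin(19.3°) = 62.47 m
total = 90.28 + 62.47 = 153 m

153 m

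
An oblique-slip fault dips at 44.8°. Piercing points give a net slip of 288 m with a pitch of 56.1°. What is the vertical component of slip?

168 m

dip-slip = net slip × sin(rake) = 288 m × sin(56.1°) = 239 m
throw = dip-slip × sin(dip) = 239 × sin(44.8°) = 168 m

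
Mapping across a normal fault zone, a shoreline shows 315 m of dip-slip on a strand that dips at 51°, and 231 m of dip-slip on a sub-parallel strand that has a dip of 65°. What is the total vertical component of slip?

throw_A = 315 × sin(51°) = 244.8 m
throw_B = 231 × sin(65°) = 209.4 m
total = 244.8 + 209.4 = 454 m

454 m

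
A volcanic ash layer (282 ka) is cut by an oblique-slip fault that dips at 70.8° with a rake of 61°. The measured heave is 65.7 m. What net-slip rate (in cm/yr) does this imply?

0.0810 cm/yr

dip-slip = heave / cos(dip) = 65.7 / cos(70.8°) = 199.8 m
net slip = dip-slip / sin(rake) = 199.8 / sin(61°) = 228.4 m
rate = 228.4 m / 282 ka = 0.000810 m/yr = 0.0810 cm/yr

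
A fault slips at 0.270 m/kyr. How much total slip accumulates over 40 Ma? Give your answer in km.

10.8 km

slip = rate × time = 0.270 m/kyr × 40 Ma = 10800 m = 10.8 km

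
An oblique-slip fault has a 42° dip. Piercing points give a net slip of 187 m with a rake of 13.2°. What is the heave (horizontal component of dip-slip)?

dip-slip = net slip × sin(rake) = 187 m × sin(13.2°) = 42.70 m
heave = dip-slip × cos(dip) = 42.70 × cos(42°) = 31.7 m

31.7 m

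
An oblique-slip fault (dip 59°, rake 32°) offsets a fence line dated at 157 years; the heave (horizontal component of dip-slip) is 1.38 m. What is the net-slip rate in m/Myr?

dip-slip = heave / cos(dip) = 1.38 / cos(59°) = 2.679 m
net slip = dip-slip / sin(rake) = 2.679 / sin(32°) = 5.056 m
rate = 5.056 m / 157 years = 0.0322 m/yr = 32200 m/Myr

32200 m/Myr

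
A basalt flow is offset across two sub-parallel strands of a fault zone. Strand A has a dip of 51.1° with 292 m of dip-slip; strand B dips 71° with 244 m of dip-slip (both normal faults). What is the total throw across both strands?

458 m

throw_A = 292 × sin(51.1°) = 227.2 m
throw_B = 244 × sin(71°) = 230.7 m
total = 227.2 + 230.7 = 458 m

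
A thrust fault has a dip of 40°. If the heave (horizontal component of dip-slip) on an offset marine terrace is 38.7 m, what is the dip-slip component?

dip-slip = heave / cos(dip) = 38.7 / cos(40°) = 50.5 m

50.5 m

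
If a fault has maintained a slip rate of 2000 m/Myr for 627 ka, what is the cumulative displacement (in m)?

slip = rate × time = 2000 m/Myr × 627 ka = 1250 m

1250 m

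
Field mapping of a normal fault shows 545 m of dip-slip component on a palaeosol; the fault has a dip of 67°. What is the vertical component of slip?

502 m

throw = dip-slip × sin(dip) = 545 m × sin(67°) = 502 m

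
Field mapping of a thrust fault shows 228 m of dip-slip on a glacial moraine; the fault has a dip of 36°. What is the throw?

134 m

throw = dip-slip × sin(dip) = 228 m × sin(36°) = 134 m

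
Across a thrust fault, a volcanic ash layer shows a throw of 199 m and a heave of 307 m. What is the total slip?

net slip = √(throw² + heave²) = √(199² + 307²) = 366 m

366 m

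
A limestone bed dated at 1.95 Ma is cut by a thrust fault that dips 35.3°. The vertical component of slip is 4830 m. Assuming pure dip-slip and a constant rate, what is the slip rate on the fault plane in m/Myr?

4290 m/Myr

dip-slip = throw / sin(dip) = 4830 m / sin(35.3°) = 8358 m
rate = 8358 m / 1.95 Ma = 0.00429 m/yr = 4290 m/Myr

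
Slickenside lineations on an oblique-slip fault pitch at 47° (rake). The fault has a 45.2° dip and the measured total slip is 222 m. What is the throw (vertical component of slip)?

dip-slip = net slip × sin(rake) = 222 m × sin(47°) = 162.4 m
throw = dip-slip × sin(dip) = 162.4 × sin(45.2°) = 115 m

115 m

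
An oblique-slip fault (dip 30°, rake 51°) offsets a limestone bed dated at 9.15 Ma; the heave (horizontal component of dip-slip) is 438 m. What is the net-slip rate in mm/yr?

dip-slip = heave / cos(dip) = 438 / cos(30°) = 505.8 m
net slip = dip-slip / sin(rake) = 505.8 / sin(51°) = 650.8 m
rate = 650.8 m / 9.15 Ma = 0.0000711 m/yr = 0.0711 mm/yr

0.0711 mm/yr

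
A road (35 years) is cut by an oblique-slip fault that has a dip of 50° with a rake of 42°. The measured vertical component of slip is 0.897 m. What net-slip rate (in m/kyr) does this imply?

dip-slip = throw / sin(dip) = 0.897 / sin(50°) = 1.171 m
net slip = dip-slip / sin(rake) = 1.171 / sin(42°) = 1.750 m
rate = 1.750 m / 35 years = 0.0500 m/yr = 50 m/kyr

50 m/kyr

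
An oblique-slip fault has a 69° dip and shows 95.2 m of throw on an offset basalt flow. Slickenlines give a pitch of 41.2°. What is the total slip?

dip-slip = throw / sin(dip) = 95.2 / sin(69°) = 102 m
net slip = dip-slip / sin(rake) = 102 / sin(41.2°) = 155 m

155 m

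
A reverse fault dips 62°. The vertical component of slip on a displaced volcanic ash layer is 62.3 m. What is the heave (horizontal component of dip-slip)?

33.1 m

heave = throw / tan(dip) = 62.3 / tan(62°) = 33.1 m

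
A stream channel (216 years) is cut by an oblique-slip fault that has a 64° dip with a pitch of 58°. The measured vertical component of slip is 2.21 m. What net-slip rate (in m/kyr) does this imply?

dip-slip = throw / sin(dip) = 2.21 / sin(64°) = 2.459 m
net slip = dip-slip / sin(rake) = 2.459 / sin(58°) = 2.899 m
rate = 2.899 m / 216 years = 0.0134 m/yr = 13.4 m/kyr

13.4 m/kyr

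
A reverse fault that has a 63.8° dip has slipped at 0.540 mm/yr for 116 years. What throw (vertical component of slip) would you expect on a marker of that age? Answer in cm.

dip-slip = rate × time = 0.540 mm/yr × 116 years = 0.06264 m
throw = dip-slip × sin(dip) = 0.06264 × sin(63.8°) = 0.0562 m = 5.62 cm

5.62 cm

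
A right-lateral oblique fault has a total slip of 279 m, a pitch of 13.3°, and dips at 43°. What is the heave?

dip-slip = net slip × sin(rake) = 279 m × sin(13.3°) = 64.18 m
heave = dip-slip × cos(dip) = 64.18 × cos(43°) = 46.9 m

46.9 m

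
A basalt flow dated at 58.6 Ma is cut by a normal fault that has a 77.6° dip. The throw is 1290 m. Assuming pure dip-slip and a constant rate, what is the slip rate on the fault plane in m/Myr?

dip-slip = throw / sin(dip) = 1290 m / sin(77.6°) = 1321 m
rate = 1321 m / 58.6 Ma = 0.0000225 m/yr = 22.5 m/Myr

22.5 m/Myr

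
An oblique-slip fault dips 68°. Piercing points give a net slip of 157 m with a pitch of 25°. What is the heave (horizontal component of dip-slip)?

24.9 m

dip-slip = net slip × sin(rake) = 157 m × sin(25°) = 66.35 m
heave = dip-slip × cos(dip) = 66.35 × cos(68°) = 24.9 m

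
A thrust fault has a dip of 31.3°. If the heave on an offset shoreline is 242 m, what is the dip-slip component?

283 m

dip-slip = heave / cos(dip) = 242 / cos(31.3°) = 283 m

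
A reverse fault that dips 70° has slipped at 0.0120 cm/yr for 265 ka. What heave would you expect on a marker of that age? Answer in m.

10.9 m

dip-slip = rate × time = 0.0120 cm/yr × 265 ka = 31.80 m
heave = dip-slip × cos(dip) = 31.80 × cos(70°) = 10.9 m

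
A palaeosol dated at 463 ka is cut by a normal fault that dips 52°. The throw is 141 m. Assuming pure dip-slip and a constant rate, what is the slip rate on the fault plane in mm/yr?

dip-slip = throw / sin(dip) = 141 m / sin(52°) = 178.9 m
rate = 178.9 m / 463 ka = 0.000386 m/yr = 0.386 mm/yr

0.386 mm/yr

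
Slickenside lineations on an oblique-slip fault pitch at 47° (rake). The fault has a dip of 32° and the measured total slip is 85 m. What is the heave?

52.7 m

dip-slip = net slip × sin(rake) = 85 m × sin(47°) = 62.17 m
heave = dip-slip × cos(dip) = 62.17 × cos(32°) = 52.7 m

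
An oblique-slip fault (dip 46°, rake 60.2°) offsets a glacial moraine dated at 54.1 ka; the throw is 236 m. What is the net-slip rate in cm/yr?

dip-slip = throw / sin(dip) = 236 / sin(46°) = 328.1 m
net slip = dip-slip / sin(rake) = 328.1 / sin(60.2°) = 378.1 m
rate = 378.1 m / 54.1 ka = 0.00699 m/yr = 0.699 cm/yr

0.699 cm/yr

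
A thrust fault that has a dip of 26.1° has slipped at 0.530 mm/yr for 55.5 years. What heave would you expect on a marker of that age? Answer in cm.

2.64 cm

dip-slip = rate × time = 0.530 mm/yr × 55.5 years = 0.02942 m
heave = dip-slip × cos(dip) = 0.02942 × cos(26.1°) = 0.0264 m = 2.64 cm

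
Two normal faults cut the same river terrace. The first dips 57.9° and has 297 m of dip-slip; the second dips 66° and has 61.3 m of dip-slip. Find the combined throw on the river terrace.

throw_A = 297 × sin(57.9°) = 251.6 m
throw_B = 61.3 × sin(66°) = 56 m
total = 251.6 + 56 = 308 m

308 m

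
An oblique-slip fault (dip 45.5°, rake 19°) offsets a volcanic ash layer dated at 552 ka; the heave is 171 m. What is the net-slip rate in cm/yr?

dip-slip = heave / cos(dip) = 171 / cos(45.5°) = 244 m
net slip = dip-slip / sin(rake) = 244 / sin(19°) = 749.4 m
rate = 749.4 m / 552 ka = 0.00136 m/yr = 0.136 cm/yr

0.136 cm/yr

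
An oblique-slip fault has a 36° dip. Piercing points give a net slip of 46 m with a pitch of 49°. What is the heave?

28.1 m

dip-slip = net slip × sin(rake) = 46 m × sin(49°) = 34.72 m
heave = dip-slip × cos(dip) = 34.72 × cos(36°) = 28.1 m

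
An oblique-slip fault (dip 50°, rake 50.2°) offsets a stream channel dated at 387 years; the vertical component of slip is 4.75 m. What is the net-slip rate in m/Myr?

dip-slip = throw / sin(dip) = 4.75 / sin(50°) = 6.201 m
net slip = dip-slip / sin(rake) = 6.201 / sin(50.2°) = 8.071 m
rate = 8.071 m / 387 years = 0.0209 m/yr = 20900 m/Myr

20900 m/Myr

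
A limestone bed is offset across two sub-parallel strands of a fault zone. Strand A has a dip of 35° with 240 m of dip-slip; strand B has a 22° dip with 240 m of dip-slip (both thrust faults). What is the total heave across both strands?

419 m

heave_A = 240 × cos(35°) = 196.6 m
heave_B = 240 × cos(22°) = 222.5 m
total = 196.6 + 222.5 = 419 m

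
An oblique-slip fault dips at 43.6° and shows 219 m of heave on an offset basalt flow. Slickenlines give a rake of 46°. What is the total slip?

420 m

dip-slip = heave / cos(dip) = 219 / cos(43.6°) = 302.4 m
net slip = dip-slip / sin(rake) = 302.4 / sin(46°) = 420 m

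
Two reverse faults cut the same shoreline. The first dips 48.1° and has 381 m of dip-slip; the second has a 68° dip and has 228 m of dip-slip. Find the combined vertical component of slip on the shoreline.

495 m

throw_A = 381 × sin(48.1°) = 283.6 m
throw_B = 228 × sin(68°) = 211.4 m
total = 283.6 + 211.4 = 495 m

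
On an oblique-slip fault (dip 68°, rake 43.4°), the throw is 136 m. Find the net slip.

dip-slip = throw / sin(dip) = 136 / sin(68°) = 146.7 m
net slip = dip-slip / sin(rake) = 146.7 / sin(43.4°) = 213 m

213 m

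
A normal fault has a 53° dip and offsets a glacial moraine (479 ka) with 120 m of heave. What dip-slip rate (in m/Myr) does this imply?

dip-slip = heave / cos(dip) = 120 m / cos(53°) = 199.4 m
rate = 199.4 m / 479 ka = 0.000416 m/yr = 416 m/Myr

416 m/Myr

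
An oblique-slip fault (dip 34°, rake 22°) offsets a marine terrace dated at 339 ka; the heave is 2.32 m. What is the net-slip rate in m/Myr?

22 m/Myr

dip-slip = heave / cos(dip) = 2.32 / cos(34°) = 2.798 m
net slip = dip-slip / sin(rake) = 2.798 / sin(22°) = 7.470 m
rate = 7.470 m / 339 ka = 0.0000220 m/yr = 22 m/Myr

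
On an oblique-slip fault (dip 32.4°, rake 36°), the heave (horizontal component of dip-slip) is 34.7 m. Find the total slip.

69.9 m

dip-slip = heave / cos(dip) = 34.7 / cos(32.4°) = 41.10 m
net slip = dip-slip / sin(rake) = 41.10 / sin(36°) = 69.9 m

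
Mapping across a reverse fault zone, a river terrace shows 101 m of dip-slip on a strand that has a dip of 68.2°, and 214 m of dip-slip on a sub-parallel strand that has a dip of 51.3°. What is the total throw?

261 m

throw_A = 101 × sin(68.2°) = 93.78 m
throw_B = 214 × sin(51.3°) = 167 m
total = 93.78 + 167 = 261 m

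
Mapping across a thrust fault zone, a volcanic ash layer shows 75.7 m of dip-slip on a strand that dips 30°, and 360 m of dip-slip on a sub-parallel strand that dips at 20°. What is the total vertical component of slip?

throw_A = 75.7 × sin(30°) = 37.85 m
throw_B = 360 × sin(20°) = 123.1 m
total = 37.85 + 123.1 = 161 m

161 m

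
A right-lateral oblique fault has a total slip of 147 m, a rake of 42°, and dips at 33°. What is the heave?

dip-slip = net slip × sin(rake) = 147 m × sin(42°) = 98.36 m
heave = dip-slip × cos(dip) = 98.36 × cos(33°) = 82.5 m

82.5 m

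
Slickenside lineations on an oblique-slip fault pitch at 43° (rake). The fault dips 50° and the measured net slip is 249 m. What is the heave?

109 m

dip-slip = net slip × sin(rake) = 249 m × sin(43°) = 169.8 m
heave = dip-slip × cos(dip) = 169.8 × cos(50°) = 109 m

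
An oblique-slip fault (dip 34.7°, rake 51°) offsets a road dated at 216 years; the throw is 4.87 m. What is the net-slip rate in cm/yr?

5.10 cm/yr

dip-slip = throw / sin(dip) = 4.87 / sin(34.7°) = 8.555 m
net slip = dip-slip / sin(rake) = 8.555 / sin(51°) = 11.01 m
rate = 11.01 m / 216 years = 0.0510 m/yr = 5.10 cm/yr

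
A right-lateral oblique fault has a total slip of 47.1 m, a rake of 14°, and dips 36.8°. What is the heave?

9.12 m

dip-slip = net slip × sin(rake) = 47.1 m × sin(14°) = 11.39 m
heave = dip-slip × cos(dip) = 11.39 × cos(36.8°) = 9.12 m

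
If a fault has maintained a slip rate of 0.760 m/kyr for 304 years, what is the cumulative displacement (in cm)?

slip = rate × time = 0.760 m/kyr × 304 years = 0.231 m = 23.1 cm

23.1 cm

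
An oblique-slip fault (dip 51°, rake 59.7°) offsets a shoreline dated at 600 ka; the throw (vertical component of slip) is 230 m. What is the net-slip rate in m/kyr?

0.571 m/kyr

dip-slip = throw / sin(dip) = 230 / sin(51°) = 296 m
net slip = dip-slip / sin(rake) = 296 / sin(59.7°) = 342.8 m
rate = 342.8 m / 600 ka = 0.000571 m/yr = 0.571 m/kyr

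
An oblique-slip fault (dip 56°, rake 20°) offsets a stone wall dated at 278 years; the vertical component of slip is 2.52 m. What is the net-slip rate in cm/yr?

3.20 cm/yr

dip-slip = throw / sin(dip) = 2.52 / sin(56°) = 3.040 m
net slip = dip-slip / sin(rake) = 3.040 / sin(20°) = 8.887 m
rate = 8.887 m / 278 years = 0.0320 m/yr = 3.20 cm/yr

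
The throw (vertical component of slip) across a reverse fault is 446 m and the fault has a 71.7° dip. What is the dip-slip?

dip-slip = throw / sin(dip) = 446 / sin(71.7°) = 470 m

470 m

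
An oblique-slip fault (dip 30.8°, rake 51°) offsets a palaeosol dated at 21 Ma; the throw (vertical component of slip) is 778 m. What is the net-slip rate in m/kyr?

dip-slip = throw / sin(dip) = 778 / sin(30.8°) = 1519 m
net slip = dip-slip / sin(rake) = 1519 / sin(51°) = 1955 m
rate = 1955 m / 21 Ma = 0.0000931 m/yr = 0.0931 m/kyr

0.0931 m/kyr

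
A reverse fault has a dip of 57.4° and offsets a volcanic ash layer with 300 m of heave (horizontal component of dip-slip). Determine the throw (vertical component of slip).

throw = heave × tan(dip) = 300 × tan(57.4°) = 469 m

469 m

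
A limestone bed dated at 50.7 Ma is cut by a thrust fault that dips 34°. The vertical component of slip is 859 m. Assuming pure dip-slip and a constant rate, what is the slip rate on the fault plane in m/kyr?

0.0303 m/kyr

dip-slip = throw / sin(dip) = 859 m / sin(34°) = 1536 m
rate = 1536 m / 50.7 Ma = 0.0000303 m/yr = 0.0303 m/kyr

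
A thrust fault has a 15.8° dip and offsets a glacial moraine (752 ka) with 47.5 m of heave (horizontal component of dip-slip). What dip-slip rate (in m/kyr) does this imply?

0.0656 m/kyr

dip-slip = heave / cos(dip) = 47.5 m / cos(15.8°) = 49.37 m
rate = 49.37 m / 752 ka = 0.0000656 m/yr = 0.0656 m/kyr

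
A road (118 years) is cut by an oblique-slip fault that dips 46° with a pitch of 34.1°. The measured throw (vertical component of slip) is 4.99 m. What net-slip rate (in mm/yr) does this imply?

105 mm/yr

dip-slip = throw / sin(dip) = 4.99 / sin(46°) = 6.937 m
net slip = dip-slip / sin(rake) = 6.937 / sin(34.1°) = 12.37 m
rate = 12.37 m / 118 years = 0.105 m/yr = 105 mm/yr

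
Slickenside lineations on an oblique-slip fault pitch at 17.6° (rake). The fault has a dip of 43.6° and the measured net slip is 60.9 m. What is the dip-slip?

18.4 m

dip-slip = net slip × sin(rake) = 60.9 m × sin(17.6°) = 18.4 m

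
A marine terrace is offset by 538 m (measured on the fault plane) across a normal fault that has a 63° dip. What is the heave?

heave = dip-slip × cos(dip) = 538 m × cos(63°) = 244 m

244 m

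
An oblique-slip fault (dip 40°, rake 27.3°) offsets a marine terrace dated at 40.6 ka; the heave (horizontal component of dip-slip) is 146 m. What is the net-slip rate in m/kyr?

10.2 m/kyr

dip-slip = heave / cos(dip) = 146 / cos(40°) = 190.6 m
net slip = dip-slip / sin(rake) = 190.6 / sin(27.3°) = 415.5 m
rate = 415.5 m / 40.6 ka = 0.0102 m/yr = 10.2 m/kyr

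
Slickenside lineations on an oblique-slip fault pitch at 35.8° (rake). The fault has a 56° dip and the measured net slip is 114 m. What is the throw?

55.3 m

dip-slip = net slip × sin(rake) = 114 m × sin(35.8°) = 66.69 m
throw = dip-slip × sin(dip) = 66.69 × sin(56°) = 55.3 m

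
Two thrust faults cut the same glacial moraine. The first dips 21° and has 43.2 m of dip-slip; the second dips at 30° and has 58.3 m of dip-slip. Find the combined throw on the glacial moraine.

throw_A = 43.2 × sin(21°) = 15.48 m
throw_B = 58.3 × sin(30°) = 29.15 m
total = 15.48 + 29.15 = 44.6 m

44.6 m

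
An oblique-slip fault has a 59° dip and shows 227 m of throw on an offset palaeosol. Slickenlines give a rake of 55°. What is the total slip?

dip-slip = throw / sin(dip) = 227 / sin(59°) = 264.8 m
net slip = dip-slip / sin(rake) = 264.8 / sin(55°) = 323 m

323 m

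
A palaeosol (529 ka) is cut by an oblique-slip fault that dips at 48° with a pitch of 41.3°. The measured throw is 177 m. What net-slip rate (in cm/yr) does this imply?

0.0682 cm/yr

dip-slip = throw / sin(dip) = 177 / sin(48°) = 238.2 m
net slip = dip-slip / sin(rake) = 238.2 / sin(41.3°) = 360.9 m
rate = 360.9 m / 529 ka = 0.000682 m/yr = 0.0682 cm/yr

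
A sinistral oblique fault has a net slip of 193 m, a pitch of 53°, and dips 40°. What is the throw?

dip-slip = net slip × sin(rake) = 193 m × sin(53°) = 154.1 m
throw = dip-slip × sin(dip) = 154.1 × sin(40°) = 99.1 m

99.1 m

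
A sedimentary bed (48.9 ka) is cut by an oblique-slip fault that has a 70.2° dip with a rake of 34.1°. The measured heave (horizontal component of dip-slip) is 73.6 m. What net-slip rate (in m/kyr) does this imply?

7.93 m/kyr

dip-slip = heave / cos(dip) = 73.6 / cos(70.2°) = 217.3 m
net slip = dip-slip / sin(rake) = 217.3 / sin(34.1°) = 387.6 m
rate = 387.6 m / 48.9 ka = 0.00793 m/yr = 7.93 m/kyr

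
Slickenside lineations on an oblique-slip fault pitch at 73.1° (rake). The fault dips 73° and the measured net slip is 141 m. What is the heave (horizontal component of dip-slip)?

dip-slip = net slip × sin(rake) = 141 m × sin(73.1°) = 134.9 m
heave = dip-slip × cos(dip) = 134.9 × cos(73°) = 39.4 m

39.4 m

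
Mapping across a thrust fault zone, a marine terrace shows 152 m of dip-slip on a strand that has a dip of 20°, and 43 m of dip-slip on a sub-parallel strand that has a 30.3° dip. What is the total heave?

180 m

heave_A = 152 × cos(20°) = 142.8 m
heave_B = 43 × cos(30.3°) = 37.13 m
total = 142.8 + 37.13 = 180 m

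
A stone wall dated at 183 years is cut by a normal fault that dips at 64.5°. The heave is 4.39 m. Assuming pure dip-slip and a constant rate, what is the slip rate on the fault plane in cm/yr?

5.57 cm/yr

dip-slip = heave / cos(dip) = 4.39 m / cos(64.5°) = 10.20 m
rate = 10.20 m / 183 years = 0.0557 m/yr = 5.57 cm/yr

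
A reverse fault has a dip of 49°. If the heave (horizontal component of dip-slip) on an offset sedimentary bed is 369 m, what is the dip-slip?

562 m

dip-slip = heave / cos(dip) = 369 / cos(49°) = 562 m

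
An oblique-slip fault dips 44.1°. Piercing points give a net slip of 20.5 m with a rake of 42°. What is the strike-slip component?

strike-slip = net slip × cos(rake) = 20.5 m × cos(42°) = 15.2 m

15.2 m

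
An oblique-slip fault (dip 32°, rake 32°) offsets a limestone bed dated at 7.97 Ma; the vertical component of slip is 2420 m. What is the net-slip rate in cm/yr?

dip-slip = throw / sin(dip) = 2420 / sin(32°) = 4567 m
net slip = dip-slip / sin(rake) = 4567 / sin(32°) = 8618 m
rate = 8618 m / 7.97 Ma = 0.00108 m/yr = 0.108 cm/yr

0.108 cm/yr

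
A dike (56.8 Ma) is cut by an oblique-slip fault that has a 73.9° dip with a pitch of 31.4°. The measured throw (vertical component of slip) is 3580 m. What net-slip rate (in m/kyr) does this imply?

dip-slip = throw / sin(dip) = 3580 / sin(73.9°) = 3726 m
net slip = dip-slip / sin(rake) = 3726 / sin(31.4°) = 7152 m
rate = 7152 m / 56.8 Ma = 0.000126 m/yr = 0.126 m/kyr

0.126 m/kyr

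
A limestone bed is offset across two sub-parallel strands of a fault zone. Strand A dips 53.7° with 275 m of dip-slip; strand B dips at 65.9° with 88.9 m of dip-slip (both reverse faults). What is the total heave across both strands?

heave_A = 275 × cos(53.7°) = 162.8 m
heave_B = 88.9 × cos(65.9°) = 36.30 m
total = 162.8 + 36.30 = 199 m

199 m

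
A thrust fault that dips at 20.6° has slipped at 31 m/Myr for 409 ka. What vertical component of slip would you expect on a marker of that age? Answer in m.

4.46 m

dip-slip = rate × time = 31 m/Myr × 409 ka = 12.68 m
throw = dip-slip × sin(dip) = 12.68 × sin(20.6°) = 4.46 m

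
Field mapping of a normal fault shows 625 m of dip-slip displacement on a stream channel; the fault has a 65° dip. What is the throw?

throw = dip-slip × sin(dip) = 625 m × sin(65°) = 566 m

566 m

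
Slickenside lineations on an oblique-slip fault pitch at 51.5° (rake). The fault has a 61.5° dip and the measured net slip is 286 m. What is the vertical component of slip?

dip-slip = net slip × sin(rake) = 286 m × sin(51.5°) = 223.8 m
throw = dip-slip × sin(dip) = 223.8 × sin(61.5°) = 197 m

197 m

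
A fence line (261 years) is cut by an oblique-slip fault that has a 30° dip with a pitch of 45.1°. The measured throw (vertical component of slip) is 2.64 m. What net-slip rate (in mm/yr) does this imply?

28.6 mm/yr

dip-slip = throw / sin(dip) = 2.64 / sin(30°) = 5.280 m
net slip = dip-slip / sin(rake) = 5.280 / sin(45.1°) = 7.454 m
rate = 7.454 m / 261 years = 0.0286 m/yr = 28.6 mm/yr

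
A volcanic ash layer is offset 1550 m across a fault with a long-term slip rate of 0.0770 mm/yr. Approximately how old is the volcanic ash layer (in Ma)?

20.1 Ma

age = offset / rate = 1550 m / (0.0770 mm/yr) = 2.01e+07 yr = 20.1 Ma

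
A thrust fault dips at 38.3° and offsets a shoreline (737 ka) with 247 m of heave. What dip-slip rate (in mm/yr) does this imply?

0.427 mm/yr

dip-slip = heave / cos(dip) = 247 m / cos(38.3°) = 314.7 m
rate = 314.7 m / 737 ka = 0.000427 m/yr = 0.427 mm/yr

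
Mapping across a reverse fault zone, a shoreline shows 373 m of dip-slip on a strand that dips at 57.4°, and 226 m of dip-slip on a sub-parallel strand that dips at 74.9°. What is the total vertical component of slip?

532 m

throw_A = 373 × sin(57.4°) = 314.2 m
throw_B = 226 × sin(74.9°) = 218.2 m
total = 314.2 + 218.2 = 532 m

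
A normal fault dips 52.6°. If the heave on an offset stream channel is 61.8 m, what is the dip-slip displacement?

102 m

dip-slip = heave / cos(dip) = 61.8 / cos(52.6°) = 102 m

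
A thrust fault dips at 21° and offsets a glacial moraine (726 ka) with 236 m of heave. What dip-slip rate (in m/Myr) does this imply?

dip-slip = heave / cos(dip) = 236 m / cos(21°) = 252.8 m
rate = 252.8 m / 726 ka = 0.000348 m/yr = 348 m/Myr

348 m/Myr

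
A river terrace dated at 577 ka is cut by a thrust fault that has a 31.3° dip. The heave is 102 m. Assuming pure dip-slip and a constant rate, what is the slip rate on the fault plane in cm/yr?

0.0207 cm/yr

dip-slip = heave / cos(dip) = 102 m / cos(31.3°) = 119.4 m
rate = 119.4 m / 577 ka = 0.000207 m/yr = 0.0207 cm/yr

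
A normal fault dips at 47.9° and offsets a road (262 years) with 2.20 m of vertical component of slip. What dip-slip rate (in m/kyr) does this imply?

11.3 m/kyr

dip-slip = throw / sin(dip) = 2.20 m / sin(47.9°) = 2.965 m
rate = 2.965 m / 262 years = 0.0113 m/yr = 11.3 m/kyr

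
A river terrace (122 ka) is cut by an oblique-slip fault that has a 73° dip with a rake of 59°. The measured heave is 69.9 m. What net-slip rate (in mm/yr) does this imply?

2.29 mm/yr

dip-slip = heave / cos(dip) = 69.9 / cos(73°) = 239.1 m
net slip = dip-slip / sin(rake) = 239.1 / sin(59°) = 278.9 m
rate = 278.9 m / 122 ka = 0.00229 m/yr = 2.29 mm/yr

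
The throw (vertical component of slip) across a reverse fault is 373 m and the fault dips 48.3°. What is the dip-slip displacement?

500 m

dip-slip = throw / sin(dip) = 373 / sin(48.3°) = 500 m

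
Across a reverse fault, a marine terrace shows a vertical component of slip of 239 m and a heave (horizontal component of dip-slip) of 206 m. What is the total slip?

net slip = √(throw² + heave²) = √(239² + 206²) = 316 m

316 m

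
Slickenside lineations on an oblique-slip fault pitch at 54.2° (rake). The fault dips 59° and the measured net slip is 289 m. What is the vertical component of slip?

201 m

dip-slip = net slip × sin(rake) = 289 m × sin(54.2°) = 234.4 m
throw = dip-slip × sin(dip) = 234.4 × sin(59°) = 201 m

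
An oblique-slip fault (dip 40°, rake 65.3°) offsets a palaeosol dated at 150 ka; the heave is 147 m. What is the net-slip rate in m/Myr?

dip-slip = heave / cos(dip) = 147 / cos(40°) = 191.9 m
net slip = dip-slip / sin(rake) = 191.9 / sin(65.3°) = 211.2 m
rate = 211.2 m / 150 ka = 0.00141 m/yr = 1410 m/Myr

1410 m/Myr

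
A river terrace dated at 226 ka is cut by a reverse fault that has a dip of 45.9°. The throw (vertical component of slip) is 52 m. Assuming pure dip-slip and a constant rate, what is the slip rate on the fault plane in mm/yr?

0.320 mm/yr

dip-slip = throw / sin(dip) = 52 m / sin(45.9°) = 72.41 m
rate = 72.41 m / 226 ka = 0.000320 m/yr = 0.320 mm/yr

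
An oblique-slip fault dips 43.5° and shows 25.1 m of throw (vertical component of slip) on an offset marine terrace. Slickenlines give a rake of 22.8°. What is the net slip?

94.1 m

dip-slip = throw / sin(dip) = 25.1 / sin(43.5°) = 36.46 m
net slip = dip-slip / sin(rake) = 36.46 / sin(22.8°) = 94.1 m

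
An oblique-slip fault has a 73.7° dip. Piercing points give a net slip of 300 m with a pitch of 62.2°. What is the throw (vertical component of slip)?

dip-slip = net slip × sin(rake) = 300 m × sin(62.2°) = 265.4 m
throw = dip-slip × sin(dip) = 265.4 × sin(73.7°) = 255 m

255 m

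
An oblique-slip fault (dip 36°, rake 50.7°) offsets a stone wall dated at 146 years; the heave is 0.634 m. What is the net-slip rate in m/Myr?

6940 m/Myr

dip-slip = heave / cos(dip) = 0.634 / cos(36°) = 0.7837 m
net slip = dip-slip / sin(rake) = 0.7837 / sin(50.7°) = 1.013 m
rate = 1.013 m / 146 years = 0.00694 m/yr = 6940 m/Myr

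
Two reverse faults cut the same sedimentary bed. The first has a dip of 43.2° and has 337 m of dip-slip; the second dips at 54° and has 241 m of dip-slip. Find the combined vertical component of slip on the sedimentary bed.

426 m

throw_A = 337 × sin(43.2°) = 230.7 m
throw_B = 241 × sin(54°) = 195 m
total = 230.7 + 195 = 426 m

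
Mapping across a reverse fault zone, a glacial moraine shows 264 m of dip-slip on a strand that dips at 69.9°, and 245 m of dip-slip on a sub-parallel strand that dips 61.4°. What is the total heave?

208 m

heave_A = 264 × cos(69.9°) = 90.73 m
heave_B = 245 × cos(61.4°) = 117.3 m
total = 90.73 + 117.3 = 208 m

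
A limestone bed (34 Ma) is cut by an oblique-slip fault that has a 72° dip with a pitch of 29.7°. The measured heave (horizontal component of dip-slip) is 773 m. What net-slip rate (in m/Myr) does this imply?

dip-slip = heave / cos(dip) = 773 / cos(72°) = 2501 m
net slip = dip-slip / sin(rake) = 2501 / sin(29.7°) = 5049 m
rate = 5049 m / 34 Ma = 0.000148 m/yr = 148 m/Myr

148 m/Myr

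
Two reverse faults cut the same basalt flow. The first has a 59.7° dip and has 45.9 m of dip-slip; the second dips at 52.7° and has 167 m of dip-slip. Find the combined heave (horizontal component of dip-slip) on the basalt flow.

124 m

heave_A = 45.9 × cos(59.7°) = 23.16 m
heave_B = 167 × cos(52.7°) = 101.2 m
total = 23.16 + 101.2 = 124 m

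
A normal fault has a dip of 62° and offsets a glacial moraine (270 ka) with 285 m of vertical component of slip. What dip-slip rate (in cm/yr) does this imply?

dip-slip = throw / sin(dip) = 285 m / sin(62°) = 322.8 m
rate = 322.8 m / 270 ka = 0.00120 m/yr = 0.120 cm/yr

0.120 cm/yr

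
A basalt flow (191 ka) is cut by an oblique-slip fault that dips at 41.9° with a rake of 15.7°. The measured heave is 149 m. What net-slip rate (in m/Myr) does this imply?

3870 m/Myr

dip-slip = heave / cos(dip) = 149 / cos(41.9°) = 200.2 m
net slip = dip-slip / sin(rake) = 200.2 / sin(15.7°) = 739.8 m
rate = 739.8 m / 191 ka = 0.00387 m/yr = 3870 m/Myr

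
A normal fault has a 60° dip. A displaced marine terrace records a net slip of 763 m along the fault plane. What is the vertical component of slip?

throw = dip-slip × sin(dip) = 763 m × sin(60°) = 661 m

661 m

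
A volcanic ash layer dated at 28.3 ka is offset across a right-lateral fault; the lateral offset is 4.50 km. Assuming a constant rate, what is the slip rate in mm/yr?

rate = 4.50 km / 28.3 ka = 0.159 m/yr = 159 mm/yr

159 mm/yr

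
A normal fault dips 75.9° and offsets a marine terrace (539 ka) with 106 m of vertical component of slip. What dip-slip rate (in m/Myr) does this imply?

dip-slip = throw / sin(dip) = 106 m / sin(75.9°) = 109.3 m
rate = 109.3 m / 539 ka = 0.000203 m/yr = 203 m/Myr

203 m/Myr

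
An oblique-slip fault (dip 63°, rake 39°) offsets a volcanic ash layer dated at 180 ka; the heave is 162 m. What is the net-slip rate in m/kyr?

dip-slip = heave / cos(dip) = 162 / cos(63°) = 356.8 m
net slip = dip-slip / sin(rake) = 356.8 / sin(39°) = 567 m
rate = 567 m / 180 ka = 0.00315 m/yr = 3.15 m/kyr

3.15 m/kyr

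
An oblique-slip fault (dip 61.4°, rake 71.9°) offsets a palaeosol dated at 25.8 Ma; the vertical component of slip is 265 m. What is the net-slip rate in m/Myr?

12.3 m/Myr

dip-slip = throw / sin(dip) = 265 / sin(61.4°) = 301.8 m
net slip = dip-slip / sin(rake) = 301.8 / sin(71.9°) = 317.5 m
rate = 317.5 m / 25.8 Ma = 0.0000123 m/yr = 12.3 m/Myr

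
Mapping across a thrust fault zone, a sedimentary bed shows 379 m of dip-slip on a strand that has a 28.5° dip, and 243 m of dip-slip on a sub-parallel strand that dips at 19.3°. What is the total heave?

562 m

heave_A = 379 × cos(28.5°) = 333.1 m
heave_B = 243 × cos(19.3°) = 229.3 m
total = 333.1 + 229.3 = 562 m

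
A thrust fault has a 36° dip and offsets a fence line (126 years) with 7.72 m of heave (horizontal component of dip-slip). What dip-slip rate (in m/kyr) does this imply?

dip-slip = heave / cos(dip) = 7.72 m / cos(36°) = 9.542 m
rate = 9.542 m / 126 years = 0.0757 m/yr = 75.7 m/kyr

75.7 m/kyr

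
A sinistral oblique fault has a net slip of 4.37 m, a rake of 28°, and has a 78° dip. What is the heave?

dip-slip = net slip × sin(rake) = 4.37 m × sin(28°) = 2.052 m
heave = dip-slip × cos(dip) = 2.052 × cos(78°) = 0.427 m

0.427 m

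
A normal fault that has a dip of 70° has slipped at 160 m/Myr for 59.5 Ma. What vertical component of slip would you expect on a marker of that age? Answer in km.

dip-slip = rate × time = 160 m/Myr × 59.5 Ma = 9520 m
throw = dip-slip × sin(dip) = 9520 × sin(70°) = 8950 m = 8.95 km

8.95 km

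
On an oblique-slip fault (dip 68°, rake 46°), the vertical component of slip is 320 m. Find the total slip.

dip-slip = throw / sin(dip) = 320 / sin(68°) = 345.1 m
net slip = dip-slip / sin(rake) = 345.1 / sin(46°) = 480 m

480 m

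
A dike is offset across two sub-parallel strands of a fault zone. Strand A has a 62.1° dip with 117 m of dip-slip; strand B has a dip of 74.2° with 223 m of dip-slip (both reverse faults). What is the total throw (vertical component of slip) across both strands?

throw_A = 117 × sin(62.1°) = 103.4 m
throw_B = 223 × sin(74.2°) = 214.6 m
total = 103.4 + 214.6 = 318 m

318 m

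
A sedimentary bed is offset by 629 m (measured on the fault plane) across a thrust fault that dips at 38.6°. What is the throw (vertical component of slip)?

392 m

throw = dip-slip × sin(dip) = 629 m × sin(38.6°) = 392 m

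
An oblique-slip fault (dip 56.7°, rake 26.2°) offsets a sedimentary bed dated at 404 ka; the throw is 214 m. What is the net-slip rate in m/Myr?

1440 m/Myr

dip-slip = throw / sin(dip) = 214 / sin(56.7°) = 256 m
net slip = dip-slip / sin(rake) = 256 / sin(26.2°) = 579.9 m
rate = 579.9 m / 404 ka = 0.00144 m/yr = 1440 m/Myr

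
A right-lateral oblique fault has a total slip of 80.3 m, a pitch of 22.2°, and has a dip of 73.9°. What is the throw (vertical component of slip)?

29.2 m

dip-slip = net slip × sin(rake) = 80.3 m × sin(22.2°) = 30.34 m
throw = dip-slip × sin(dip) = 30.34 × sin(73.9°) = 29.2 m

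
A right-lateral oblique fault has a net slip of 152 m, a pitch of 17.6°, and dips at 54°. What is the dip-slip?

46 m

dip-slip = net slip × sin(rake) = 152 m × sin(17.6°) = 46 m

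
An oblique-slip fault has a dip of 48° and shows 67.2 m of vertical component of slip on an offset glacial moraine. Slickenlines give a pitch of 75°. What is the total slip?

dip-slip = throw / sin(dip) = 67.2 / sin(48°) = 90.43 m
net slip = dip-slip / sin(rake) = 90.43 / sin(75°) = 93.6 m

93.6 m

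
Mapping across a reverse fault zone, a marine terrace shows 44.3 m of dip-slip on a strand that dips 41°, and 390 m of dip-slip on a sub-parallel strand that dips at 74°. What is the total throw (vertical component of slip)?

throw_A = 44.3 × sin(41°) = 29.06 m
throw_B = 390 × sin(74°) = 374.9 m
total = 29.06 + 374.9 = 404 m

404 m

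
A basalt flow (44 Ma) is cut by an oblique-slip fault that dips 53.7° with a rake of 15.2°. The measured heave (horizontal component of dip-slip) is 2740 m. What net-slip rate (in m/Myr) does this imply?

401 m/Myr

dip-slip = heave / cos(dip) = 2740 / cos(53.7°) = 4628 m
net slip = dip-slip / sin(rake) = 4628 / sin(15.2°) = 17650 m
rate = 17650 m / 44 Ma = 0.000401 m/yr = 401 m/Myr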